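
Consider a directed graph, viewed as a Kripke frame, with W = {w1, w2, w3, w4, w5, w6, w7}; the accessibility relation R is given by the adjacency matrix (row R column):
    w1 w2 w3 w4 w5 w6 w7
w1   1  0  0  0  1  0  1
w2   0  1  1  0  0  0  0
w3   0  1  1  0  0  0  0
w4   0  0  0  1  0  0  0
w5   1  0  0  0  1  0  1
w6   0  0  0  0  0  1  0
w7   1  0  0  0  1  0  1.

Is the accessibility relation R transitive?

Transitive: yes — every two-step R-path is closed by a direct edge.

Yes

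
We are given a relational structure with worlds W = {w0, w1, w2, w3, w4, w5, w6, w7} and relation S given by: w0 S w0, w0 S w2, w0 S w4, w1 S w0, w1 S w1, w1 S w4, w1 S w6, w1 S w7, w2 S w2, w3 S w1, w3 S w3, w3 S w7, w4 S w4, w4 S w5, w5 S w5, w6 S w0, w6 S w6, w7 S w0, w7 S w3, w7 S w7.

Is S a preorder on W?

Reflexive: yes — every world is S-related to itself.
Transitive: no — w0 S w4 and w4 S w5, but not w0 S w5.
So S is not a preorder.

No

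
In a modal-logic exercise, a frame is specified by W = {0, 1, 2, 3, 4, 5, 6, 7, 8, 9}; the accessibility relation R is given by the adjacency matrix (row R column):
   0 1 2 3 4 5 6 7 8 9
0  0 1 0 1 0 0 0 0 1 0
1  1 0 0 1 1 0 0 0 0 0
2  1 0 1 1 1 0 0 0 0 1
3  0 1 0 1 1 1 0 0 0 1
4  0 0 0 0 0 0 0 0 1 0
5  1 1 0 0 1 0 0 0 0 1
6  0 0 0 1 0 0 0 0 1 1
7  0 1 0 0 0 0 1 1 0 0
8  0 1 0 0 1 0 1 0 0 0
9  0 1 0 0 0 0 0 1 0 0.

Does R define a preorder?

No

Reflexive: no — 0 is not related to itself.
Transitive: no — 0 R 1 and 1 R 4, but not 0 R 4.
So R is not a preorder.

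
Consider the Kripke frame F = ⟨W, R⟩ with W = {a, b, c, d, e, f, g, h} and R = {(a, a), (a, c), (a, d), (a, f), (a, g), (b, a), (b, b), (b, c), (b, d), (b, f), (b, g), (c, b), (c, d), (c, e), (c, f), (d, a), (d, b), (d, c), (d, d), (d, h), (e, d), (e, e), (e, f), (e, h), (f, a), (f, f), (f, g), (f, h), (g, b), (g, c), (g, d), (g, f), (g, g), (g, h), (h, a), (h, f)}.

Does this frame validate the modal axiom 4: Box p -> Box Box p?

No

Axiom 4 corresponds to the accessibility relation being transitive.
Transitive: no — a R c and c R b, but not a R b.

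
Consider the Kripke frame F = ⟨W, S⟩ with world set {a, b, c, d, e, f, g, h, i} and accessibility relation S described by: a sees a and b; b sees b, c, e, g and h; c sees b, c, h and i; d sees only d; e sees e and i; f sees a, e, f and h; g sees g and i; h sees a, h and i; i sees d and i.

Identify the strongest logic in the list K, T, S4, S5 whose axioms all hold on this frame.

T

Reflexive (axiom T): yes — every world is S-related to itself.
Transitive (axiom 4): no — a S b and b S c, but not a S c.
Euclidean (axiom 5): no — b S c and b S e, but not c S e.
So F validates K, T; S4 would additionally require S to be transitive. The strongest is T.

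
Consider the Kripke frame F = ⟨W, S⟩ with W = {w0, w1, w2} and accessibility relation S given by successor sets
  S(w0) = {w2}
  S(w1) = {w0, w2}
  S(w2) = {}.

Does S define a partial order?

No

Reflexive: no — w0 is not related to itself.
Transitive: yes — every two-step S-path is closed by a direct edge.
Antisymmetric: yes — no distinct pair is related both ways.
So S is not a partial order.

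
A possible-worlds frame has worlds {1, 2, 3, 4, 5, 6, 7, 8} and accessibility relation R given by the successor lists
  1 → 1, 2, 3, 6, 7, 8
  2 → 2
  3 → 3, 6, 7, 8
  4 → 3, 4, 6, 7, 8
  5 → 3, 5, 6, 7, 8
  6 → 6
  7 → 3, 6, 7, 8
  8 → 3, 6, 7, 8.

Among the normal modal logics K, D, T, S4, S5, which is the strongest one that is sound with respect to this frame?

Serial (axiom D): yes — every world has a successor (e.g. 1 R 1).
Reflexive (axiom T): yes — every world is R-related to itself.
Transitive (axiom 4): yes — every two-step R-path is closed by a direct edge.
Euclidean (axiom 5): no — 1 R 2 and 1 R 3, but not 2 R 3.
So F validates K, D, T, S4; S5 would additionally require R to be Euclidean. The strongest is S4.

S4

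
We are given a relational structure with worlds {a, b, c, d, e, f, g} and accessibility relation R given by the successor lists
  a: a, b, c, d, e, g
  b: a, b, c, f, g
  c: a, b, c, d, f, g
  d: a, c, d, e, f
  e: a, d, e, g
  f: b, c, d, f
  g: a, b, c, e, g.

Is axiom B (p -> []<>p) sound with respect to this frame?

The schema B characterises exactly the symmetric frames.
Symmetric: yes — every pair in R has its reverse in R.

Yes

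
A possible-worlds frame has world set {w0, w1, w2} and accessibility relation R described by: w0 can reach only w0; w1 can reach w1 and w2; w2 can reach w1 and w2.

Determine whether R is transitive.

Yes

Transitive: yes — every two-step R-path is closed by a direct edge.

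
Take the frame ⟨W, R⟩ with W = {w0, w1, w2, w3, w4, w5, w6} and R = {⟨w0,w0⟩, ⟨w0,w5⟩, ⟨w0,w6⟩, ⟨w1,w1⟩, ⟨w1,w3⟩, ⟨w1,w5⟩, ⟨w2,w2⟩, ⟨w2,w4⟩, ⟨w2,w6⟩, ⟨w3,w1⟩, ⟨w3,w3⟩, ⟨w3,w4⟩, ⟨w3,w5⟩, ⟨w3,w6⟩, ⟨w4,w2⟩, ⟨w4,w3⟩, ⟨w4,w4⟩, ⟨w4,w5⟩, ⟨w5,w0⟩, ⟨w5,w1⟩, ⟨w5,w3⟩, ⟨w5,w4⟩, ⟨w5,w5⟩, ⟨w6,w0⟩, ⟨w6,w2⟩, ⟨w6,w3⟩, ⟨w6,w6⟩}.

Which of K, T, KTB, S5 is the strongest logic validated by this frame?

KTB

Reflexive (axiom T): yes — every world is R-related to itself.
Symmetric (axiom B): yes — every pair in R has its reverse in R.
Euclidean (axiom 5): no — w0 R w5 and w0 R w6, but not w5 R w6.
So F validates K, T, KTB; S5 would additionally require R to be Euclidean. The strongest is KTB.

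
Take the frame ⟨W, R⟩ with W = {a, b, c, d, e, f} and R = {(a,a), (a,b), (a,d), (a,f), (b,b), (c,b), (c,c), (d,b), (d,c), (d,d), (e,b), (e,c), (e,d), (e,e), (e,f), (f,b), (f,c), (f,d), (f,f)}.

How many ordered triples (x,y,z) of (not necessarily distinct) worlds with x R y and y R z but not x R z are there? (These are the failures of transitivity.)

2

Enumerating: (a,d,c), (a,f,c).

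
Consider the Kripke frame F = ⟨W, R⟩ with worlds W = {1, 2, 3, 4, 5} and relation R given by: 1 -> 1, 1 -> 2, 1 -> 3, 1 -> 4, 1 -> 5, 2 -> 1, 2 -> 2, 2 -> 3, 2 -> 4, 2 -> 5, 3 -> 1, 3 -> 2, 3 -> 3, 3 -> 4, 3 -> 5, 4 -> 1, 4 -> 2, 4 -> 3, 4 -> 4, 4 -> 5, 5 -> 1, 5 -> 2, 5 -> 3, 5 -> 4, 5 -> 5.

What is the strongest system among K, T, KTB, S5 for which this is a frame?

Reflexive (axiom T): yes — every world is R-related to itself.
Symmetric (axiom B): yes — every pair in R has its reverse in R.
Euclidean (axiom 5): yes — any two successors of a common world are R-related.
So F validates K, T, KTB, S5. The strongest is S5.

S5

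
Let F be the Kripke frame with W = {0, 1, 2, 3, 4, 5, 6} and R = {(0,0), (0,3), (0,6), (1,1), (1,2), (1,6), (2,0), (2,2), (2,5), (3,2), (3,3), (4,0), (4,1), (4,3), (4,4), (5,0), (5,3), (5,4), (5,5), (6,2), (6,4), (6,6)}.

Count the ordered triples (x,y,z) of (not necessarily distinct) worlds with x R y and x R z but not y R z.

Enumerating: (0,3,0), (0,3,6), (0,6,0), (0,6,3), (1,2,1), (1,2,6), (1,6,1), (2,0,2), (2,0,5), (2,5,2), (3,2,3), (4,0,1), … and 17 more.
Total: 29.

29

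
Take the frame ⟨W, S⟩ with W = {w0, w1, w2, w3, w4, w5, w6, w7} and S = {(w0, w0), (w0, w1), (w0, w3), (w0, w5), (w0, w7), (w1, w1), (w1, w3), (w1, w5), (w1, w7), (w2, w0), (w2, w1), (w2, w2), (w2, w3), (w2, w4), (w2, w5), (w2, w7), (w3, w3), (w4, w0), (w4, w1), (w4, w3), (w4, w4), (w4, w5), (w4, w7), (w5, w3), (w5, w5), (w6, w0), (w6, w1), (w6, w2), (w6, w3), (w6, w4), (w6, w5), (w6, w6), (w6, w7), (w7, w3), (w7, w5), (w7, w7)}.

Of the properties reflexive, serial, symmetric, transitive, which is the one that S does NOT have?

Reflexive: yes — every world is S-related to itself.
Serial: yes — every world has a successor (e.g. w0 S w0).
Symmetric: no — w0 S w1 but not w1 S w0.
Transitive: yes — every two-step S-path is closed by a direct edge.
Only symmetric fails.

symmetric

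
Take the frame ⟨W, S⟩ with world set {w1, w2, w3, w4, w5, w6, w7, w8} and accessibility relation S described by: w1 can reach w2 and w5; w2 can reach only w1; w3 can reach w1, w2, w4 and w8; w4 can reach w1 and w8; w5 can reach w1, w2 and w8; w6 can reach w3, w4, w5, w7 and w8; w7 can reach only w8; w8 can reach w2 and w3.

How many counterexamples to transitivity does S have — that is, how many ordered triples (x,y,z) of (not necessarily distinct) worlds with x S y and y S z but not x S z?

Enumerating: (w1,w2,w1), (w1,w5,w1), (w1,w5,w8), (w2,w1,w2), (w2,w1,w5), (w3,w1,w5), (w3,w8,w3), (w4,w1,w2), (w4,w1,w5), (w4,w8,w2), (w4,w8,w3), (w5,w1,w5), … and 13 more.
Total: 25.

25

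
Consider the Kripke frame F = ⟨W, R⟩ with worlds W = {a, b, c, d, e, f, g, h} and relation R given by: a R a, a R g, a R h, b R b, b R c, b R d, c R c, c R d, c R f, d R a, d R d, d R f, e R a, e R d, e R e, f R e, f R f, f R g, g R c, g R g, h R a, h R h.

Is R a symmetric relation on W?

No

Symmetric: no — a R g but not g R a.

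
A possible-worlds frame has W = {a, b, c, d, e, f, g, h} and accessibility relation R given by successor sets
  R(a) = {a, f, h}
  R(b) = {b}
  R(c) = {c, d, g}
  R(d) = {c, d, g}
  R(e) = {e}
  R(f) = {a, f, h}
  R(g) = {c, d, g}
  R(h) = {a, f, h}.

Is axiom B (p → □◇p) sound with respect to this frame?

Yes

By correspondence theory, B is valid on a frame iff R is symmetric.
Symmetric: yes — every pair in R has its reverse in R.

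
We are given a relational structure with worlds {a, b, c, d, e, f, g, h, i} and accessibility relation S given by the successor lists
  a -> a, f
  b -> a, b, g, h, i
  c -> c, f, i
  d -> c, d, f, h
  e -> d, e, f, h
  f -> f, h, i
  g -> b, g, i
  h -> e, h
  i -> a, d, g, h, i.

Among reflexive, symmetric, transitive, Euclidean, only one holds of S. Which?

reflexive

Reflexive: yes — every world is S-related to itself.
Symmetric: no — a S f but not f S a.
Transitive: no — a S f and f S h, but not a S h.
Euclidean: no — b S a and b S g, but not a S g.
Only reflexive holds.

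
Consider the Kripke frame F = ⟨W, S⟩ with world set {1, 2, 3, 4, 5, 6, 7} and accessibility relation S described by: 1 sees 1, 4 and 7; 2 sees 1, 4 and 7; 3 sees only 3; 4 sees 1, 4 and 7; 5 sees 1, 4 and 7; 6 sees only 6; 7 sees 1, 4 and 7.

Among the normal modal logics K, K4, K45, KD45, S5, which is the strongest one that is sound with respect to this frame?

Transitive (axiom 4): yes — every two-step S-path is closed by a direct edge.
Euclidean (axiom 5): yes — any two successors of a common world are S-related.
Serial (axiom D): yes — every world has a successor (e.g. 1 S 1).
Reflexive (axiom T): no — 2 is not related to itself.
So F validates K, K4, K45, KD45; S5 would additionally require S to be reflexive. The strongest is KD45.

KD45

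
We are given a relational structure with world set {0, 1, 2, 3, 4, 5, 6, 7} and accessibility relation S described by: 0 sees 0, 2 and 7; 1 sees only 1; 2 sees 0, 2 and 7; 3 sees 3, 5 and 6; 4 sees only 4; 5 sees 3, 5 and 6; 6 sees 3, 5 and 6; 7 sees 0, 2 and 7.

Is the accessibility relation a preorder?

Yes

Reflexive: yes — every world is S-related to itself.
Transitive: yes — every two-step S-path is closed by a direct edge.
So S is a preorder.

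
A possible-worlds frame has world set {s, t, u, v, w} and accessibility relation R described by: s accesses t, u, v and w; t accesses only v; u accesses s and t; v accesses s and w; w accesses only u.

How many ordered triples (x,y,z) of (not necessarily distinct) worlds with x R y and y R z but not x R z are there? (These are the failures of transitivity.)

14

Enumerating: (s,u,s), (s,v,s), (t,v,s), (t,v,w), (u,s,u), (u,s,v), (u,s,w), (u,t,v), (v,s,t), (v,s,u), (v,s,v), (v,w,u), (w,u,s), (w,u,t).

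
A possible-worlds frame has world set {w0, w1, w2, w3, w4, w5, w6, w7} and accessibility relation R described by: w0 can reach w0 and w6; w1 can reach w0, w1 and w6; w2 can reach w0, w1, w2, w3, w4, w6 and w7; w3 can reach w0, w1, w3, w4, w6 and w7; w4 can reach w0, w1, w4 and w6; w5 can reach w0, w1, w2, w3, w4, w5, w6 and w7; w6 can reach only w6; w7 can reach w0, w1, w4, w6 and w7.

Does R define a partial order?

Reflexive: yes — every world is R-related to itself.
Transitive: yes — every two-step R-path is closed by a direct edge.
Antisymmetric: yes — no distinct pair is related both ways.
So R is a partial order.

Yes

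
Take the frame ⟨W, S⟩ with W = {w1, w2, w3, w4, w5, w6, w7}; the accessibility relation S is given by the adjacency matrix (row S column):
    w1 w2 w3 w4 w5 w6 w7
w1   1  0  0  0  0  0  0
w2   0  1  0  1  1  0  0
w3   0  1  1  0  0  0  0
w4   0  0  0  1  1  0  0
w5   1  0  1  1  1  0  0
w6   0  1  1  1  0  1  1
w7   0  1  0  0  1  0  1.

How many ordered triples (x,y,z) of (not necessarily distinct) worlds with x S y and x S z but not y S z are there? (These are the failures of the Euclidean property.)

Enumerating: (w2,w4,w2), (w2,w5,w2), (w3,w2,w3), (w5,w1,w3), (w5,w1,w4), (w5,w1,w5), (w5,w3,w1), (w5,w3,w4), (w5,w3,w5), (w5,w4,w1), (w5,w4,w3), (w6,w2,w3), … and 15 more.
Total: 27.

27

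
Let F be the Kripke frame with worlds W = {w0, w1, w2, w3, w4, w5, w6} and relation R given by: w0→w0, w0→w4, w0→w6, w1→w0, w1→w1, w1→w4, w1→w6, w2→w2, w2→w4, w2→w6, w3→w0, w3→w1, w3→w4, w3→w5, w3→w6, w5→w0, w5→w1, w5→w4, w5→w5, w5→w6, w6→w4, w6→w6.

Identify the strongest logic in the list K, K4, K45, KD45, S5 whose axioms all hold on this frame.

Transitive (axiom 4): yes — every two-step R-path is closed by a direct edge.
Euclidean (axiom 5): no — w0 R w4 and w0 R w6, but not w4 R w6.
Serial (axiom D): no — w4 has no R-successor.
Reflexive (axiom T): no — w3 is not related to itself.
So F validates K, K4; K45 would additionally require R to be Euclidean. The strongest is K4.

K4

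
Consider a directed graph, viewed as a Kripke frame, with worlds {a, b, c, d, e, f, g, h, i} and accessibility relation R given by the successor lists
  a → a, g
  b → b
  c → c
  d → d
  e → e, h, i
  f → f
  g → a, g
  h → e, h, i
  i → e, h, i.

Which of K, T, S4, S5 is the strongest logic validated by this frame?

Reflexive (axiom T): yes — every world is R-related to itself.
Transitive (axiom 4): yes — every two-step R-path is closed by a direct edge.
Euclidean (axiom 5): yes — any two successors of a common world are R-related.
So F validates K, T, S4, S5. The strongest is S5.

S5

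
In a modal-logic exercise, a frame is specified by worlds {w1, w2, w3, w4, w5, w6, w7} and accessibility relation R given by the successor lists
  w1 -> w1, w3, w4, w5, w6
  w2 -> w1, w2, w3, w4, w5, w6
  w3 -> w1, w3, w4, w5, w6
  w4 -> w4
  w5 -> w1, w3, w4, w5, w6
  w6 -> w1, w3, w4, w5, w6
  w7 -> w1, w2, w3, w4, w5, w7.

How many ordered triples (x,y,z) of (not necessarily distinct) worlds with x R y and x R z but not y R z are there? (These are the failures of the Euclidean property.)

Enumerating: (w1,w4,w1), (w1,w4,w3), (w1,w4,w5), (w1,w4,w6), (w2,w1,w2), (w2,w3,w2), (w2,w4,w1), (w2,w4,w2), (w2,w4,w3), (w2,w4,w5), (w2,w4,w6), (w2,w5,w2), … and 25 more.
Total: 37.

37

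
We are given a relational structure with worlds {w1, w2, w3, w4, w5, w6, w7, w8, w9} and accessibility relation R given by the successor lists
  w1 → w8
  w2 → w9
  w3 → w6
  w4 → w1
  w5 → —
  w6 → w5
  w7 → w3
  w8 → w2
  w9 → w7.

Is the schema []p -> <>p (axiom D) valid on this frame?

The schema D characterises exactly the serial frames.
Serial: no — w5 has no R-successor.

No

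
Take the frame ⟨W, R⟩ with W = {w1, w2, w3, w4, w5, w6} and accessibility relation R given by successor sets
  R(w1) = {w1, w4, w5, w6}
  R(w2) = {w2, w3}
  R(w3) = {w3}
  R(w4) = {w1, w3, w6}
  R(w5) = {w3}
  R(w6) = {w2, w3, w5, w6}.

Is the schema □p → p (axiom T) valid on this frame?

No

By correspondence theory, T is valid on a frame iff R is reflexive.
Reflexive: no — w4 is not related to itself.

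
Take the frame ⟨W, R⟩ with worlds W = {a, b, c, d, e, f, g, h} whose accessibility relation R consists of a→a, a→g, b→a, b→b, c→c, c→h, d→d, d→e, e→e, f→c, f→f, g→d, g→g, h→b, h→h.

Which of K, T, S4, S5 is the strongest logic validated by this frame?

T

Reflexive (axiom T): yes — every world is R-related to itself.
Transitive (axiom 4): no — a R g and g R d, but not a R d.
Euclidean (axiom 5): no — a R g and a R a, but not g R a.
So F validates K, T; S4 would additionally require R to be transitive. The strongest is T.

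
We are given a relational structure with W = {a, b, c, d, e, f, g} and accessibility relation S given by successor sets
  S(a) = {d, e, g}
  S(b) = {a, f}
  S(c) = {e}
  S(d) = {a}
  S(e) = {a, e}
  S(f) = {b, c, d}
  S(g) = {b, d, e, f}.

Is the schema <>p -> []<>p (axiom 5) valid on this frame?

No

The schema 5 characterises exactly the Euclidean frames.
Euclidean: no — a S d and a S e, but not d S e.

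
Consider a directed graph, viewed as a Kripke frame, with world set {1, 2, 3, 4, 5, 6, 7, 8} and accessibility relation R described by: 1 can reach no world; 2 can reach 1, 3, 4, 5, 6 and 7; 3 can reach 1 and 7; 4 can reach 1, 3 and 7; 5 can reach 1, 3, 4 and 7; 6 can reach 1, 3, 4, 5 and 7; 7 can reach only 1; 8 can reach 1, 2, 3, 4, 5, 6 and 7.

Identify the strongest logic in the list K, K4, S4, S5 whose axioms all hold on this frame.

Transitive (axiom 4): yes — every two-step R-path is closed by a direct edge.
Reflexive (axiom T): no — 1 is not related to itself.
Euclidean (axiom 5): no — 2 R 1 and 2 R 3, but not 1 R 3.
So F validates K, K4; S4 would additionally require R to be reflexive. The strongest is K4.

K4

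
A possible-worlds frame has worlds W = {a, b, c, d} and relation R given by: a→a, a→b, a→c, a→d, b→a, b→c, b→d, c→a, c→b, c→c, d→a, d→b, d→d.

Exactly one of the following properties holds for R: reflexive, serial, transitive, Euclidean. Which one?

Reflexive: no — b is not related to itself.
Serial: yes — every world has a successor (e.g. a R a).
Transitive: no — c R a and a R d, but not c R d.
Euclidean: no — a R c and a R d, but not c R d.
Only serial holds.

serial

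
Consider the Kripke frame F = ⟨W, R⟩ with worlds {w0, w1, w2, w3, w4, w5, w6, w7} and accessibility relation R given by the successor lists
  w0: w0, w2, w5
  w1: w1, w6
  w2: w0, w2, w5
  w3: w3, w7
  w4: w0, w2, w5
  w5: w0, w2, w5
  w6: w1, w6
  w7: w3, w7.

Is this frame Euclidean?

Euclidean: yes — any two successors of a common world are R-related.

Yes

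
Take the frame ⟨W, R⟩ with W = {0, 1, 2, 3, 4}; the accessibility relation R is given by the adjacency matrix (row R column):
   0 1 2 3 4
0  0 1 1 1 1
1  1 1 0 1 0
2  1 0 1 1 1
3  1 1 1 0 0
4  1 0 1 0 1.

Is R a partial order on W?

Reflexive: no — 0 is not related to itself.
Transitive: no — 1 R 0 and 0 R 2, but not 1 R 2.
Antisymmetric: no — 0 R 1 and 1 R 0 with 0 ≠ 1.
So R is not a partial order.

No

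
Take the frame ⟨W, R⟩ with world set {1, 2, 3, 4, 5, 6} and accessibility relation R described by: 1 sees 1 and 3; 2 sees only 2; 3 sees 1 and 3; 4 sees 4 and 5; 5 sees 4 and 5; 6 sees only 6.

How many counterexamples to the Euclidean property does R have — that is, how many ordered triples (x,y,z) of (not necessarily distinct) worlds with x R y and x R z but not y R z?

0

R is Euclidean; there are no such tuples.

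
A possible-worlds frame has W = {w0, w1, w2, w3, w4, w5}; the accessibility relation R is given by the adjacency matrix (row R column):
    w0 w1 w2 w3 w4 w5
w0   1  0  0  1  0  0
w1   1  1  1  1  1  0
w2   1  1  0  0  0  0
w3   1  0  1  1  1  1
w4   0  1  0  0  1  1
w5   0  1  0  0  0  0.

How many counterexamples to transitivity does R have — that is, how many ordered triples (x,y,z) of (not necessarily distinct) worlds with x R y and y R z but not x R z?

Enumerating: (w0,w3,w2), (w0,w3,w4), (w0,w3,w5), (w1,w3,w5), (w1,w4,w5), (w2,w0,w3), (w2,w1,w2), (w2,w1,w3), (w2,w1,w4), (w3,w2,w1), (w3,w4,w1), (w3,w5,w1), … and 7 more.
Total: 19.

19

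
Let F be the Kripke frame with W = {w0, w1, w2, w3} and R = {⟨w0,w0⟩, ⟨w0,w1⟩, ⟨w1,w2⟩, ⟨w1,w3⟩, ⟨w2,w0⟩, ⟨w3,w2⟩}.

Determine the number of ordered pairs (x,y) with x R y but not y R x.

Enumerating: (w0,w1), (w1,w2), (w1,w3), (w2,w0), (w3,w2).

5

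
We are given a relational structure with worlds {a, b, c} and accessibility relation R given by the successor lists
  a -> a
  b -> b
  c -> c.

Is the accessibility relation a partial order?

Reflexive: yes — every world is R-related to itself.
Transitive: yes — every two-step R-path is closed by a direct edge.
Antisymmetric: yes — no distinct pair is related both ways.
So R is a partial order.

Yes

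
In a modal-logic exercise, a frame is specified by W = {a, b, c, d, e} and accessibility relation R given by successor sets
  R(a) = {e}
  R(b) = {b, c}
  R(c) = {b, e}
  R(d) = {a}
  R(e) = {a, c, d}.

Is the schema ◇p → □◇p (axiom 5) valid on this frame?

By correspondence theory, 5 is valid on a frame iff R is Euclidean.
Euclidean: no — c R b and c R e, but not b R e.

No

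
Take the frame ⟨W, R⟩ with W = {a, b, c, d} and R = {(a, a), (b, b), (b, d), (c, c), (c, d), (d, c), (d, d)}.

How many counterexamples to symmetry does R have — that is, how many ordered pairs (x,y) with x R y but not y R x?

1

Enumerating: (b,d).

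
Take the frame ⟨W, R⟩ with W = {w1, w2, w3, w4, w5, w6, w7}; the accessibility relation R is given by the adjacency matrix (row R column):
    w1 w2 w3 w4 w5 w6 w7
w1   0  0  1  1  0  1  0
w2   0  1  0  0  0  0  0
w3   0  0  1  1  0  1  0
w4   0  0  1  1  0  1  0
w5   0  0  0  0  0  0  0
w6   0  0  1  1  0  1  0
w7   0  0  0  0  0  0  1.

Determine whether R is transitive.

Yes

Transitive: yes — every two-step R-path is closed by a direct edge.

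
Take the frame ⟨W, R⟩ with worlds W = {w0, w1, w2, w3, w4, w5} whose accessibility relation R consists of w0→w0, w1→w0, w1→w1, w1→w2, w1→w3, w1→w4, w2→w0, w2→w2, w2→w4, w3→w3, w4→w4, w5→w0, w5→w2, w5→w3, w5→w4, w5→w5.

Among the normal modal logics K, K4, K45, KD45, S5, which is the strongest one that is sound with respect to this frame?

Transitive (axiom 4): yes — every two-step R-path is closed by a direct edge.
Euclidean (axiom 5): no — w1 R w0 and w1 R w2, but not w0 R w2.
Serial (axiom D): yes — every world has a successor (e.g. w0 R w0).
Reflexive (axiom T): yes — every world is R-related to itself.
So F validates K, K4; K45 would additionally require R to be Euclidean. The strongest is K4.

K4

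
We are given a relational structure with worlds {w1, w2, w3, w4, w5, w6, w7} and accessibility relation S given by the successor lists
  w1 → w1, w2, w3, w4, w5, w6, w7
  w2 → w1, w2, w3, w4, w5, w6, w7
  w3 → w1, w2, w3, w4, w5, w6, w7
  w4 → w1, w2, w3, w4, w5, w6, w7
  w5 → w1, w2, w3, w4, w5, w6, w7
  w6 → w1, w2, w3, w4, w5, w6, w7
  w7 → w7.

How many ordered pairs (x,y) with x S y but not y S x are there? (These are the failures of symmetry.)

6

Enumerating: (w1,w7), (w2,w7), (w3,w7), (w4,w7), (w5,w7), (w6,w7).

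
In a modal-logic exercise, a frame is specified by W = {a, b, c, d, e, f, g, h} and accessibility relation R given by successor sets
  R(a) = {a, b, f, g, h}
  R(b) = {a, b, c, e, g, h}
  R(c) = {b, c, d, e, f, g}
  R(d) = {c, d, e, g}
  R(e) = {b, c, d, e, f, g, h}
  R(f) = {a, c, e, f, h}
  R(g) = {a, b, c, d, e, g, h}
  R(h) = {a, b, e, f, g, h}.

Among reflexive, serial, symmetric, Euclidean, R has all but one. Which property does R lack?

Euclidean

Reflexive: yes — every world is R-related to itself.
Serial: yes — every world has a successor (e.g. a R a).
Symmetric: yes — every pair in R has its reverse in R.
Euclidean: no — a R b and a R f, but not b R f.
Only Euclidean fails.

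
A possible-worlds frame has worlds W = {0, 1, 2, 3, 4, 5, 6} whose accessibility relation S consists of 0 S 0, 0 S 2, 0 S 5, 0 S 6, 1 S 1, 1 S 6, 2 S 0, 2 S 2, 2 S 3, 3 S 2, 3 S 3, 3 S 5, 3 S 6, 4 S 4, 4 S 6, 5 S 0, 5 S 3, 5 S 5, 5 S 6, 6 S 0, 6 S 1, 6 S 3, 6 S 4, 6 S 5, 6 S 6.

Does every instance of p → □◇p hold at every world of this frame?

The schema B characterises exactly the symmetric frames.
Symmetric: yes — every pair in S has its reverse in S.

Yes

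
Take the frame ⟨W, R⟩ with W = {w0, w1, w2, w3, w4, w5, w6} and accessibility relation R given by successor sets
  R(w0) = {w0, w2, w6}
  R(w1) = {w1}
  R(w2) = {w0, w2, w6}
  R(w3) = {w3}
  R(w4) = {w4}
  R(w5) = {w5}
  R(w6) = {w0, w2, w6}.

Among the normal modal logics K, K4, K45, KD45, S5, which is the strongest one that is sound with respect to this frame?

S5

Transitive (axiom 4): yes — every two-step R-path is closed by a direct edge.
Euclidean (axiom 5): yes — any two successors of a common world are R-related.
Serial (axiom D): yes — every world has a successor (e.g. w0 R w0).
Reflexive (axiom T): yes — every world is R-related to itself.
So F validates K, K4, K45, KD45, S5. The strongest is S5.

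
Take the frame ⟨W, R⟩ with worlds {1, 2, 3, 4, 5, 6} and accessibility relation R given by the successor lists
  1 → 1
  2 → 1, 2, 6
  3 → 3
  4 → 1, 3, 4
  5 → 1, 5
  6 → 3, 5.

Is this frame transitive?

No

Transitive: no — 2 R 6 and 6 R 3, but not 2 R 3.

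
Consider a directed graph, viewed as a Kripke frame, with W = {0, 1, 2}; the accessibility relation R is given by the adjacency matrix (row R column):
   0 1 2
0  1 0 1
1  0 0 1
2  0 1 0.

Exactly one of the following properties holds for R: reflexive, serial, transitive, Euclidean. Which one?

Reflexive: no — 1 is not related to itself.
Serial: yes — every world has a successor (e.g. 0 R 0).
Transitive: no — 0 R 2 and 2 R 1, but not 0 R 1.
Euclidean: no — 0 R 2 and 0 R 0, but not 2 R 0.
Only serial holds.

serial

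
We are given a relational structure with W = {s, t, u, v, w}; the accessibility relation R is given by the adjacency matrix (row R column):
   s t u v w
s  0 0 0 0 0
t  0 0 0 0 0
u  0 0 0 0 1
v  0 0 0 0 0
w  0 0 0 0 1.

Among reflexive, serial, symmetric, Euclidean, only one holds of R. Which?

Euclidean

Reflexive: no — s is not related to itself.
Serial: no — s has no R-successor.
Symmetric: no — u R w but not w R u.
Euclidean: yes — any two successors of a common world are R-related.
Only Euclidean holds.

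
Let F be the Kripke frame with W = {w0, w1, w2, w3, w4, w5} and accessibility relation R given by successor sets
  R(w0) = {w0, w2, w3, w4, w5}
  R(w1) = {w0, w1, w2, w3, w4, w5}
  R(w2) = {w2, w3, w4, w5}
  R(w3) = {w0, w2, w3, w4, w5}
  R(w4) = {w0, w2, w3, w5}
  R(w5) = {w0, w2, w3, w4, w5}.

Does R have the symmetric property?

Symmetric: no — w0 R w2 but not w2 R w0.

No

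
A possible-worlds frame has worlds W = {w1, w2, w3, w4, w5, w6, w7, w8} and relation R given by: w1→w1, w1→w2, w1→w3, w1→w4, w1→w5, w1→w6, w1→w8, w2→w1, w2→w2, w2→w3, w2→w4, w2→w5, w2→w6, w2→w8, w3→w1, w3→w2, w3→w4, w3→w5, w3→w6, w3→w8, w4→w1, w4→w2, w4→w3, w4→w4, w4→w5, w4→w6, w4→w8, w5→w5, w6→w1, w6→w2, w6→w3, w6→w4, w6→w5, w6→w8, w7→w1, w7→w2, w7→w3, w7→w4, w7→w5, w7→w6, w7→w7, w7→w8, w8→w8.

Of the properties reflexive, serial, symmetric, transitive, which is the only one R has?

Reflexive: no — w3 is not related to itself.
Serial: yes — every world has a successor (e.g. w1 R w1).
Symmetric: no — w1 R w5 but not w5 R w1.
Transitive: no — w3 R w1 and w1 R w3, but not w3 R w3.
Only serial holds.

serial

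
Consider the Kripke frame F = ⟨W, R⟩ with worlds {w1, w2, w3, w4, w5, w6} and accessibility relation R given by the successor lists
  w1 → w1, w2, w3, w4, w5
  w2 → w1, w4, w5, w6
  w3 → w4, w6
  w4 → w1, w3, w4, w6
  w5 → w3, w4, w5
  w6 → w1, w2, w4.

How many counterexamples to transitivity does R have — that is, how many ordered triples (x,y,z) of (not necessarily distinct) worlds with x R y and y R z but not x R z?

24

Enumerating: (w1,w2,w6), (w1,w3,w6), (w1,w4,w6), (w2,w1,w2), (w2,w1,w3), (w2,w4,w3), (w2,w5,w3), (w2,w6,w2), (w3,w4,w1), (w3,w4,w3), (w3,w6,w1), (w3,w6,w2), … and 12 more.
Total: 24.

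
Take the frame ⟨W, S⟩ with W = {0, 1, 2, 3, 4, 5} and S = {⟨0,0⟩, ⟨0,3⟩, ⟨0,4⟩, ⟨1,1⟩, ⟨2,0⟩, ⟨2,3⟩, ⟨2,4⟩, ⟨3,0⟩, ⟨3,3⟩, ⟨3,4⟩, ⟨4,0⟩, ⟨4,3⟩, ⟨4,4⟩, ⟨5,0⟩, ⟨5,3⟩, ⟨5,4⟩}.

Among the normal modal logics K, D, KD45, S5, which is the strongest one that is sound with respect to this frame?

KD45

Serial (axiom D): yes — every world has a successor (e.g. 0 S 0).
Euclidean (axiom 5): yes — any two successors of a common world are S-related.
Transitive (axiom 4): yes — every two-step S-path is closed by a direct edge.
Reflexive (axiom T): no — 2 is not related to itself.
So F validates K, D, KD45; S5 would additionally require S to be reflexive. The strongest is KD45.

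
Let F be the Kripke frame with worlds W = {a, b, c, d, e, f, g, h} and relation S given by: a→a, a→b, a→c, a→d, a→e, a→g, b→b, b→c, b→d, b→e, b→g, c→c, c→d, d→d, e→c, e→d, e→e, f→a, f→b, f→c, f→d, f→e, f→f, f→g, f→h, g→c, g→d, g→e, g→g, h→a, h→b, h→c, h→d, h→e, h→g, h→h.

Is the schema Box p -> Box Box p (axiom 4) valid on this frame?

Yes

By correspondence theory, 4 is valid on a frame iff S is transitive.
Transitive: yes — every two-step S-path is closed by a direct edge.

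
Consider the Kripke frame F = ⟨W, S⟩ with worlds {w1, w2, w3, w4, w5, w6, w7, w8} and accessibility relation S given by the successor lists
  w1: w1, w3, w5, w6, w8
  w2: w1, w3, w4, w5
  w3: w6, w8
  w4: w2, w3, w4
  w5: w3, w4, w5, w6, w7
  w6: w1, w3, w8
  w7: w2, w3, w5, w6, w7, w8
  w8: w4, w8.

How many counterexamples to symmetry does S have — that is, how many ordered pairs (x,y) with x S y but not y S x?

Enumerating: (w1,w3), (w1,w5), (w1,w8), (w2,w1), (w2,w3), (w2,w5), (w3,w8), (w4,w3), (w5,w3), (w5,w4), (w5,w6), (w6,w8), (w7,w2), (w7,w3), (w7,w6), (w7,w8), (w8,w4).

17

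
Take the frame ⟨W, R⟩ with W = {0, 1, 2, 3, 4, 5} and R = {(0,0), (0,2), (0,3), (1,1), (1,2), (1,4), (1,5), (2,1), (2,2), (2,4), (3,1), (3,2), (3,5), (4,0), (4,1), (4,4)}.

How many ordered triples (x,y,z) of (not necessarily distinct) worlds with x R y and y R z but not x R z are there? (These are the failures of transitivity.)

13

Enumerating: (0,2,1), (0,2,4), (0,3,1), (0,3,5), (1,4,0), (2,1,5), (2,4,0), (3,1,4), (3,2,4), (4,0,2), (4,0,3), (4,1,2), (4,1,5).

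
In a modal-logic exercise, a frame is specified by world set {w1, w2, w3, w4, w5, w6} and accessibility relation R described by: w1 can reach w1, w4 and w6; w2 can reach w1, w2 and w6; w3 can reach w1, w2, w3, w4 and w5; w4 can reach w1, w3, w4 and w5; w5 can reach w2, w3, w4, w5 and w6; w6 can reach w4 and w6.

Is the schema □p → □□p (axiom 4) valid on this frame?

By correspondence theory, 4 is valid on a frame iff R is transitive.
Transitive: no — w1 R w4 and w4 R w3, but not w1 R w3.

No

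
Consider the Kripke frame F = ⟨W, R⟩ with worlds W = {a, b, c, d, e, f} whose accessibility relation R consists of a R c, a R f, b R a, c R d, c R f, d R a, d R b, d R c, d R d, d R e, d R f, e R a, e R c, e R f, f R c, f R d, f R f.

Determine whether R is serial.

Yes

Serial: yes — every world has a successor (e.g. a R c).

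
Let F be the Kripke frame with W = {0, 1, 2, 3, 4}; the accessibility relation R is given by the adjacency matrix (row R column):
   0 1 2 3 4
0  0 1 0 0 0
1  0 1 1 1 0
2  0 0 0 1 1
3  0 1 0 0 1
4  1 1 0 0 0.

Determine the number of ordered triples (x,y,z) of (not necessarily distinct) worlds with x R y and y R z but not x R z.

Enumerating: (0,1,2), (0,1,3), (1,2,4), (1,3,4), (2,3,1), (2,4,0), (2,4,1), (3,1,2), (3,1,3), (3,4,0), (4,1,2), (4,1,3).

12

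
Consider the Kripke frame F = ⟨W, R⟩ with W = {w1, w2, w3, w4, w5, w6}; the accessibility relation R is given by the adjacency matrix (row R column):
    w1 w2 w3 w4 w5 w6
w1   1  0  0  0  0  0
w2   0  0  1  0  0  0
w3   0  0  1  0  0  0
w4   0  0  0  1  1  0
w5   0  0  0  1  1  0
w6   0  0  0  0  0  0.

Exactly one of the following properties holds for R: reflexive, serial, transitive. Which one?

transitive

Reflexive: no — w2 is not related to itself.
Serial: no — w6 has no R-successor.
Transitive: yes — every two-step R-path is closed by a direct edge.
Only transitive holds.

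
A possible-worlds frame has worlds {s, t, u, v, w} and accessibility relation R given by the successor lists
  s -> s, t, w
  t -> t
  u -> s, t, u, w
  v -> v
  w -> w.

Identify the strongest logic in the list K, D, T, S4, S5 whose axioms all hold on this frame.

Serial (axiom D): yes — every world has a successor (e.g. s R s).
Reflexive (axiom T): yes — every world is R-related to itself.
Transitive (axiom 4): yes — every two-step R-path is closed by a direct edge.
Euclidean (axiom 5): no — s R t and s R w, but not t R w.
So F validates K, D, T, S4; S5 would additionally require R to be Euclidean. The strongest is S4.

S4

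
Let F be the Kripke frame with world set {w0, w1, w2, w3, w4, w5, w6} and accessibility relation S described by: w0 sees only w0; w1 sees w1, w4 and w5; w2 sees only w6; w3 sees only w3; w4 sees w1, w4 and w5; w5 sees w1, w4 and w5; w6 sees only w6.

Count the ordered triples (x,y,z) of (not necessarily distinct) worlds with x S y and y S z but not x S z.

0

S is transitive; there are no such tuples.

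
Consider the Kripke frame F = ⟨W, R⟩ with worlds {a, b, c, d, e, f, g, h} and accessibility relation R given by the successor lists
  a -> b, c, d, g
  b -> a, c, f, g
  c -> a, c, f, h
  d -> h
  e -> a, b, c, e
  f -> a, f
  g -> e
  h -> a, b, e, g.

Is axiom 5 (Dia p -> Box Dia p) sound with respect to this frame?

No

The schema 5 characterises exactly the Euclidean frames.
Euclidean: no — a R b and a R d, but not b R d.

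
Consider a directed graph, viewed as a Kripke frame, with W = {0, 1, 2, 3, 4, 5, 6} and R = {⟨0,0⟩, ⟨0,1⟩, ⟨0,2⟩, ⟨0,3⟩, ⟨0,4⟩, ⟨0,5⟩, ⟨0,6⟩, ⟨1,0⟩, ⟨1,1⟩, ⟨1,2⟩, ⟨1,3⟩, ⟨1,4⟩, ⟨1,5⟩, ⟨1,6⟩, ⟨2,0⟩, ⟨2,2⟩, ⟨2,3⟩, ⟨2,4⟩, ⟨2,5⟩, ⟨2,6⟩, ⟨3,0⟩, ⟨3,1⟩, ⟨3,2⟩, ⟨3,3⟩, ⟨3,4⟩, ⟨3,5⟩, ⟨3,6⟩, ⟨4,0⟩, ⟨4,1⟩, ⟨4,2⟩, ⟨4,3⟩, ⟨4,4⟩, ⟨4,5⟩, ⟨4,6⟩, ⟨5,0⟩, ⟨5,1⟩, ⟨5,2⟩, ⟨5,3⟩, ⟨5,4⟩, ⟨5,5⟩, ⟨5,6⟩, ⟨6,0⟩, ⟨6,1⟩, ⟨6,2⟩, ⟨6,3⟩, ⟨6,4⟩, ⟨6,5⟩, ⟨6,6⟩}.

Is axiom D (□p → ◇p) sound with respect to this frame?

By correspondence theory, D is valid on a frame iff R is serial.
Serial: yes — every world has a successor (e.g. 0 R 0).

Yes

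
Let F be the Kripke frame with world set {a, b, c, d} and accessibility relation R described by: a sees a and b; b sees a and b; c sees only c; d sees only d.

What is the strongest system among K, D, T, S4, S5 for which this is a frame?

Serial (axiom D): yes — every world has a successor (e.g. a R a).
Reflexive (axiom T): yes — every world is R-related to itself.
Transitive (axiom 4): yes — every two-step R-path is closed by a direct edge.
Euclidean (axiom 5): yes — any two successors of a common world are R-related.
So F validates K, D, T, S4, S5. The strongest is S5.

S5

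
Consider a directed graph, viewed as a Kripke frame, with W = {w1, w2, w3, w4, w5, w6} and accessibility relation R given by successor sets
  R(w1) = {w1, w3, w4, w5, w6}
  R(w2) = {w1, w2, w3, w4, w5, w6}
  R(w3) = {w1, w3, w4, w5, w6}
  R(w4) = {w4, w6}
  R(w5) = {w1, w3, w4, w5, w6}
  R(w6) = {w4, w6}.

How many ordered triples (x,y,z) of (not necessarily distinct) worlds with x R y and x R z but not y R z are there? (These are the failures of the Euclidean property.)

Enumerating: (w1,w4,w1), (w1,w4,w3), (w1,w4,w5), (w1,w6,w1), (w1,w6,w3), (w1,w6,w5), (w2,w1,w2), (w2,w3,w2), (w2,w4,w1), (w2,w4,w2), (w2,w4,w3), (w2,w4,w5), … and 17 more.
Total: 29.

29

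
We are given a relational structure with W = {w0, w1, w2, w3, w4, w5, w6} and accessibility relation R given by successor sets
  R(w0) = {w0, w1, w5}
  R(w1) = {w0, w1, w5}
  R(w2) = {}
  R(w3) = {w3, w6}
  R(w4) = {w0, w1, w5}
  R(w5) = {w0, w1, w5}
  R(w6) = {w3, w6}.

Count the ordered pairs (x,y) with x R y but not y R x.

Enumerating: (w4,w0), (w4,w1), (w4,w5).

3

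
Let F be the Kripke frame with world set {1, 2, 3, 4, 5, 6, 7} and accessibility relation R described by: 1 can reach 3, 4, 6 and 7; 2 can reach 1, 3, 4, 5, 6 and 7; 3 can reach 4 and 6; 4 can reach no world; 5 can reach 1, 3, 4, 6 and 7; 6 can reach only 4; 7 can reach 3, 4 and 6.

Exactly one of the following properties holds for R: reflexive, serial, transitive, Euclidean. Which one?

Reflexive: no — 1 is not related to itself.
Serial: no — 4 has no R-successor.
Transitive: yes — every two-step R-path is closed by a direct edge.
Euclidean: no — 1 R 3 and 1 R 7, but not 3 R 7.
Only transitive holds.

transitive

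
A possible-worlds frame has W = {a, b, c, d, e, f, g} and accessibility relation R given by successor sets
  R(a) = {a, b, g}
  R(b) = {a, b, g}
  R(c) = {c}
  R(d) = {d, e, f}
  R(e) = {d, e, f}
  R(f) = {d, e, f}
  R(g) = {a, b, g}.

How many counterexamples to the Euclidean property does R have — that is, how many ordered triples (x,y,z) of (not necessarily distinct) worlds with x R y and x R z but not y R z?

R is Euclidean; there are no such tuples.

0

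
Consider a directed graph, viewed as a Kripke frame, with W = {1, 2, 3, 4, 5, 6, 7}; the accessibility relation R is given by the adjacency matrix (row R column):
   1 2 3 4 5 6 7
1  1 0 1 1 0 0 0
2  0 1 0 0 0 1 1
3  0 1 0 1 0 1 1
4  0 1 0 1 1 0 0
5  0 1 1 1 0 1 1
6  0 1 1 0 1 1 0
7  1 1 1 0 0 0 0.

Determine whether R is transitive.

Transitive: no — 1 R 3 and 3 R 2, but not 1 R 2.

No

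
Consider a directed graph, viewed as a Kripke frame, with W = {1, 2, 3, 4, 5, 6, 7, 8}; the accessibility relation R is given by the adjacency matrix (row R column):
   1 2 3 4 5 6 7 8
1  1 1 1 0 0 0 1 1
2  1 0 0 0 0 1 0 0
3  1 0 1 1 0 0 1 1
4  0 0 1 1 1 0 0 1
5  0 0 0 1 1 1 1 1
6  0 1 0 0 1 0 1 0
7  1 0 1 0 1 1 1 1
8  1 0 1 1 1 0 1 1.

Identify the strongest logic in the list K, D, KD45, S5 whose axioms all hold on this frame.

D

Serial (axiom D): yes — every world has a successor (e.g. 1 R 1).
Euclidean (axiom 5): no — 1 R 2 and 1 R 3, but not 2 R 3.
Transitive (axiom 4): no — 1 R 2 and 2 R 6, but not 1 R 6.
Reflexive (axiom T): no — 2 is not related to itself.
So F validates K, D; KD45 would additionally require R to be Euclidean and transitive. The strongest is D.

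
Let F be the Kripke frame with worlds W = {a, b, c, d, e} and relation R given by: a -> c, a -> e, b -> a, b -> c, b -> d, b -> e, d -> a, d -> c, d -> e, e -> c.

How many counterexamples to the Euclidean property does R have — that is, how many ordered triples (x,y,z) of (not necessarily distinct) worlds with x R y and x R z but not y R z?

20

Enumerating: (a,c,c), (a,c,e), (a,e,e), (b,a,a), (b,a,d), (b,c,a), (b,c,c), (b,c,d), (b,c,e), (b,d,d), (b,e,a), (b,e,d), … and 8 more.
Total: 20.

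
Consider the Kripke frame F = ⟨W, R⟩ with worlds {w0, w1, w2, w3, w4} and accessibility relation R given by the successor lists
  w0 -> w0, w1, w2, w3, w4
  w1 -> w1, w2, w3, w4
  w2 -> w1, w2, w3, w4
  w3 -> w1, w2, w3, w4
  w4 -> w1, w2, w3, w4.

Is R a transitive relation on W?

Yes

Transitive: yes — every two-step R-path is closed by a direct edge.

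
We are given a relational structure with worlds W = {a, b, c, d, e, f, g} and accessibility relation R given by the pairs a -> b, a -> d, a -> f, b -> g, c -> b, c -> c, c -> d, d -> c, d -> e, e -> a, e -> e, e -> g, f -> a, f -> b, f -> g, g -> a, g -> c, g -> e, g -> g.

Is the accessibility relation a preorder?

Reflexive: no — a is not related to itself.
Transitive: no — a R b and b R g, but not a R g.
So R is not a preorder.

No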